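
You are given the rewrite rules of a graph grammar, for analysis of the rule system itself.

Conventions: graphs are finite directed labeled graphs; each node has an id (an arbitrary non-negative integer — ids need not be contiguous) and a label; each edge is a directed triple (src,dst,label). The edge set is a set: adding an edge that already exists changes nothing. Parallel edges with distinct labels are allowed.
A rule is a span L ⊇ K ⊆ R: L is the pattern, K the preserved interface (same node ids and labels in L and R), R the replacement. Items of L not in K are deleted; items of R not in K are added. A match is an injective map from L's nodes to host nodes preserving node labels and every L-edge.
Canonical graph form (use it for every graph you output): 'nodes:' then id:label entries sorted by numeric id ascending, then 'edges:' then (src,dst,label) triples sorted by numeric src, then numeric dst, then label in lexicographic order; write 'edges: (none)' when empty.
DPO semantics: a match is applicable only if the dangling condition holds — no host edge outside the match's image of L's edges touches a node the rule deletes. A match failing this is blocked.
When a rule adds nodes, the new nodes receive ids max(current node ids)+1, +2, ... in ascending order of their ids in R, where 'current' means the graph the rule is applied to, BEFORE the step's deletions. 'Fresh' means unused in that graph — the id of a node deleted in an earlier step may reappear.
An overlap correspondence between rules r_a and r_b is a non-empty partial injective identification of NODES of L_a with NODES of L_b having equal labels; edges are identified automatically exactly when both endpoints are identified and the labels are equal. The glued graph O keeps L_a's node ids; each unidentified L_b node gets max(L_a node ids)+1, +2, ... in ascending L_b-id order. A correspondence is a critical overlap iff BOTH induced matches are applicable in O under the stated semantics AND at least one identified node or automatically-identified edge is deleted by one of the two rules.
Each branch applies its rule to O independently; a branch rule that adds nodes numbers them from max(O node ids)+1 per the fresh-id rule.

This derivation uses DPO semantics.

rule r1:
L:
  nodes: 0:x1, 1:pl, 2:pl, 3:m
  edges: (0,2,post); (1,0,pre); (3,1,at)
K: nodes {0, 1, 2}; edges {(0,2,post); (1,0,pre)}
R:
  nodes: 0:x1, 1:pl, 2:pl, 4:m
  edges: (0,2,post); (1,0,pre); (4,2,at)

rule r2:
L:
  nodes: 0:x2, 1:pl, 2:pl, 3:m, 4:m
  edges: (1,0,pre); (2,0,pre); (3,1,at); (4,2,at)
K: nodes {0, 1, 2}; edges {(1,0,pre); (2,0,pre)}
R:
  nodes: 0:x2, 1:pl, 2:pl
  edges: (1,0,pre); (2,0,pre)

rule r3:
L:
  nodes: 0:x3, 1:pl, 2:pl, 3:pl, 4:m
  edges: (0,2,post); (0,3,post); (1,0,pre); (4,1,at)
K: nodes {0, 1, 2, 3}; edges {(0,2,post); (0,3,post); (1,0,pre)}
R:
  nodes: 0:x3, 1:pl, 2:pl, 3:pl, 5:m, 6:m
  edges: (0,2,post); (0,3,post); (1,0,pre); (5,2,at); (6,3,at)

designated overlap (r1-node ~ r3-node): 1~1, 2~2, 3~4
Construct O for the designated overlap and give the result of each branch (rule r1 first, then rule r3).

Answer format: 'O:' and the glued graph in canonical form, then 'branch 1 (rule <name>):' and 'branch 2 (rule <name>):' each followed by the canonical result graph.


O:
nodes: 0:x1, 1:pl, 2:pl, 3:m, 4:x3, 5:pl
edges: (0,2,post); (1,0,pre); (1,4,pre); (3,1,at); (4,2,post); (4,5,post)
branch 1 (rule r1):
nodes: 0:x1, 1:pl, 2:pl, 4:x3, 5:pl, 6:m
edges: (0,2,post); (1,0,pre); (1,4,pre); (4,2,post); (4,5,post); (6,2,at)
branch 2 (rule r3):
nodes: 0:x1, 1:pl, 2:pl, 4:x3, 5:pl, 6:m, 7:m
edges: (0,2,post); (1,0,pre); (1,4,pre); (4,2,post); (4,5,post); (6,2,at); (7,5,at)


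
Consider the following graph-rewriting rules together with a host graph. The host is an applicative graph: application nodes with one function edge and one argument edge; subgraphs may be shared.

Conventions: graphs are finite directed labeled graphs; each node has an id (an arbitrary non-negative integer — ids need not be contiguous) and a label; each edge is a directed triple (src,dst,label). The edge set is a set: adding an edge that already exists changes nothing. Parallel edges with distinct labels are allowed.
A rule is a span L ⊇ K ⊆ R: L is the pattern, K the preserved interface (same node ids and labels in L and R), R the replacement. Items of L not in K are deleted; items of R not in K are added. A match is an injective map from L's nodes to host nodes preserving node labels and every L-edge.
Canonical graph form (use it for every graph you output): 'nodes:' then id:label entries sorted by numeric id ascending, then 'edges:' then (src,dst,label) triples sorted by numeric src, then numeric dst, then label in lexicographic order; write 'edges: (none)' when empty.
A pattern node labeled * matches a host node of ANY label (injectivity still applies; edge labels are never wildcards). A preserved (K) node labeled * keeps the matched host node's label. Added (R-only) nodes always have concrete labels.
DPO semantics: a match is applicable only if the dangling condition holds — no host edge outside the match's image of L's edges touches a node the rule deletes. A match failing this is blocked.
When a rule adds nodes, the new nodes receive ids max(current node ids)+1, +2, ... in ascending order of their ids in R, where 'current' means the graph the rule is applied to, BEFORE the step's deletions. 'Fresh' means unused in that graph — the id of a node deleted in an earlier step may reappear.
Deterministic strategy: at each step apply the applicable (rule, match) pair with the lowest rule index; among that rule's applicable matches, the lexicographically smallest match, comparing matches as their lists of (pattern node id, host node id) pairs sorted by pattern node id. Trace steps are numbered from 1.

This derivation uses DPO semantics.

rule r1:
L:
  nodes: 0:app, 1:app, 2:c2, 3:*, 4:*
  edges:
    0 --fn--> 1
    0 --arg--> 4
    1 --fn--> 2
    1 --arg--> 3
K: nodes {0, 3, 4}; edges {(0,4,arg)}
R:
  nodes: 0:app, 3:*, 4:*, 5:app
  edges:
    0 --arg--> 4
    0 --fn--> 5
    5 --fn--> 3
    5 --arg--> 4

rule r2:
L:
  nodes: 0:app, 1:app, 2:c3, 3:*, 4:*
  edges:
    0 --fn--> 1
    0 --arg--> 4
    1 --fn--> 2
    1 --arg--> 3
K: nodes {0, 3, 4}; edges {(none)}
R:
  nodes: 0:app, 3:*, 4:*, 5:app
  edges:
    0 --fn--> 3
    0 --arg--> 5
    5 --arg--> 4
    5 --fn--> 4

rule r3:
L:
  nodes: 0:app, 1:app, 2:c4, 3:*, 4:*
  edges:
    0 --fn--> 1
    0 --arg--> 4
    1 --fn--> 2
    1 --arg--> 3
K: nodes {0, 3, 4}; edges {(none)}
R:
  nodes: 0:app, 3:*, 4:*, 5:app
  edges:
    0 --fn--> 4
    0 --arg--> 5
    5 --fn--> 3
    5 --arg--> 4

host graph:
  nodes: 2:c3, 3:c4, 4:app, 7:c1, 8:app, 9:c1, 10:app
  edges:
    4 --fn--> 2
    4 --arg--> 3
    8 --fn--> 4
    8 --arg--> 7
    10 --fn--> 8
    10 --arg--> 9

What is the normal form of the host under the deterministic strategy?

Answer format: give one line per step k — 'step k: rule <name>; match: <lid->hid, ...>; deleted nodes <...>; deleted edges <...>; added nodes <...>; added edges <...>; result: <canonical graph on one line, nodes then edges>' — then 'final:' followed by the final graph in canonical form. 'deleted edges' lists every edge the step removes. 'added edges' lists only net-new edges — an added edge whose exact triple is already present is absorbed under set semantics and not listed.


step 1: rule r2; match: 0->8, 1->4, 2->2, 3->3, 4->7; deleted nodes 2, 4; deleted edges (4,2,fn); (4,3,arg); (8,4,fn); (8,7,arg); added nodes 11; added edges (8,3,fn); (8,11,arg); (11,7,arg); (11,7,fn); result: nodes: 3:c4, 7:c1, 8:app, 9:c1, 10:app, 11:app edges: (8,3,fn); (8,11,arg); (10,8,fn); (10,9,arg); (11,7,arg); (11,7,fn)
step 2: rule r3; match: 0->10, 1->8, 2->3, 3->11, 4->9; deleted nodes 3, 8; deleted edges (8,3,fn); (8,11,arg); (10,8,fn); (10,9,arg); added nodes 12; added edges (10,9,fn); (10,12,arg); (12,9,arg); (12,11,fn); result: nodes: 7:c1, 9:c1, 10:app, 11:app, 12:app edges: (10,9,fn); (10,12,arg); (11,7,arg); (11,7,fn); (12,9,arg); (12,11,fn)
final:
nodes: 7:c1, 9:c1, 10:app, 11:app, 12:app
edges: (10,9,fn); (10,12,arg); (11,7,arg); (11,7,fn); (12,9,arg); (12,11,fn)


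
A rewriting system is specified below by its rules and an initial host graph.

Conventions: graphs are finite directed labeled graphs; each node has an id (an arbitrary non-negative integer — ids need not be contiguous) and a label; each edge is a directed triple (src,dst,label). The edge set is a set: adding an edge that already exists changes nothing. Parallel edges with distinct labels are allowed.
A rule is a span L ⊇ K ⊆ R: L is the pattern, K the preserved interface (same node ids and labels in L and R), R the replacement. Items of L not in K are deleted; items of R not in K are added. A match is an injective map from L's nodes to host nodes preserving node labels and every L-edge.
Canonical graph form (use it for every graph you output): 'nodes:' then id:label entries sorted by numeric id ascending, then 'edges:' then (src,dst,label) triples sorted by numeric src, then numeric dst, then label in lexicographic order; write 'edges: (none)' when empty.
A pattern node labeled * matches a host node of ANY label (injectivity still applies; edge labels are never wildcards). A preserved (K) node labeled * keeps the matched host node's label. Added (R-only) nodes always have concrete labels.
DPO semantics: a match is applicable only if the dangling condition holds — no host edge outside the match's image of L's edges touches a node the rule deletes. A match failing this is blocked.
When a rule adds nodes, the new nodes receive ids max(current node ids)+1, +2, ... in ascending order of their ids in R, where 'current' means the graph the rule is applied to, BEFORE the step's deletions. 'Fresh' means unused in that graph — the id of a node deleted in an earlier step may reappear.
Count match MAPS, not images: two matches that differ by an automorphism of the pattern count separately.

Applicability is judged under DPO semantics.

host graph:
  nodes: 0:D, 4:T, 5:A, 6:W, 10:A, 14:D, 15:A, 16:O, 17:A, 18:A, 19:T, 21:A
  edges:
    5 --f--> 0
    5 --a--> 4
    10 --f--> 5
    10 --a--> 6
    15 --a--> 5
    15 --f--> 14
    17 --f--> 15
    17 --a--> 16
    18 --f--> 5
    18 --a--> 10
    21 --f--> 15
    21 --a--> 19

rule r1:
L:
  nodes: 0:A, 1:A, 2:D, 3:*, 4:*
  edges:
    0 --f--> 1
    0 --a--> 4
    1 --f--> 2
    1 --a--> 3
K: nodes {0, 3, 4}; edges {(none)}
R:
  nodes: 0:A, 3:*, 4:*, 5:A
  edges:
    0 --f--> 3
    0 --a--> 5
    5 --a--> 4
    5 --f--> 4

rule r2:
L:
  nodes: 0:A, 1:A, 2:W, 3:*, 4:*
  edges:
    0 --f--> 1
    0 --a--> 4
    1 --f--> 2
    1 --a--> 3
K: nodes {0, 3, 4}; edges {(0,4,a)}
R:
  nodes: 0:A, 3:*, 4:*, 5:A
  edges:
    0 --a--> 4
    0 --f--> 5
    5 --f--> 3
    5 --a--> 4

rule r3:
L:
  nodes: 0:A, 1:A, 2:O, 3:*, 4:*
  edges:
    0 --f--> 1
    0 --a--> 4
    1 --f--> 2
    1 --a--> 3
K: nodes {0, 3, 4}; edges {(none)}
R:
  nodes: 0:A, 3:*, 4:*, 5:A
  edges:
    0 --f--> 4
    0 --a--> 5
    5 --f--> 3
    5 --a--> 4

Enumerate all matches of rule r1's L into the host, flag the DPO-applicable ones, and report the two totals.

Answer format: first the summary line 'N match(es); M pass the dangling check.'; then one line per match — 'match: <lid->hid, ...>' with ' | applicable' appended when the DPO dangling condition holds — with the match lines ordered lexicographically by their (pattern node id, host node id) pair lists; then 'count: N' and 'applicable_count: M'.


4 match(es); 0 pass the dangling check.
match: 0->10, 1->5, 2->0, 3->4, 4->6
match: 0->17, 1->15, 2->14, 3->5, 4->16
match: 0->18, 1->5, 2->0, 3->4, 4->10
match: 0->21, 1->15, 2->14, 3->5, 4->19
count: 4
applicable_count: 0


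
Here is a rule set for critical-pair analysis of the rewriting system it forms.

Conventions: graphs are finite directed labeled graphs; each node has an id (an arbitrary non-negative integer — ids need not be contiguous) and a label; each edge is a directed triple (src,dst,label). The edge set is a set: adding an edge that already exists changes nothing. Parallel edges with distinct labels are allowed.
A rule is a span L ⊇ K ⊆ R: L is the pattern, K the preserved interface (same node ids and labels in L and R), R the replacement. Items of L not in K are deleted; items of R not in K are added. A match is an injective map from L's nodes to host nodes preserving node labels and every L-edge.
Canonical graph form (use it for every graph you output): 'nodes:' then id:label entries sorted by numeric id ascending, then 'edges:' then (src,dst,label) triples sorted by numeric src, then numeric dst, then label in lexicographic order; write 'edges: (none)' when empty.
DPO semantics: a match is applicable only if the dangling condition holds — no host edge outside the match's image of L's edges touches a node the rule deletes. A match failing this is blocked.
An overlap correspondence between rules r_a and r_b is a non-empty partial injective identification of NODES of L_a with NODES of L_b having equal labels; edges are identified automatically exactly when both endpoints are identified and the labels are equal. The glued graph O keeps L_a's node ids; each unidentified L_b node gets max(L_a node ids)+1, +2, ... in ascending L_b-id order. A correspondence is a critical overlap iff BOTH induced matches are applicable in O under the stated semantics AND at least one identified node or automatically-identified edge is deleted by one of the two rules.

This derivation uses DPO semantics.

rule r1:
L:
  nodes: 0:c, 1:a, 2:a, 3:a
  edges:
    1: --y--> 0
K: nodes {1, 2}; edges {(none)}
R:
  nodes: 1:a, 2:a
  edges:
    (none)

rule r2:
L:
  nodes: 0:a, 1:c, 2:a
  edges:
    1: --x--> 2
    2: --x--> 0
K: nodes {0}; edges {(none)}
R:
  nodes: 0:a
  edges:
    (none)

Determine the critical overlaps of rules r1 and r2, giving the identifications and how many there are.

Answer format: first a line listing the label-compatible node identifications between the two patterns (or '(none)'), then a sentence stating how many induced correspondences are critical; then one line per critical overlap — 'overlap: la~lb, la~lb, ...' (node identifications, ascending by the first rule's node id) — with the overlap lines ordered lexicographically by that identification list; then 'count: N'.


label-compatible node identifications between L(r1) and L(r2): 0~1, 1~0, 1~2, 2~0, 2~2, 3~0, 3~2
2 of the induced correspondences are critical overlaps of r1 and r2.
overlap: 1~0, 2~2
overlap: 2~2
count: 2


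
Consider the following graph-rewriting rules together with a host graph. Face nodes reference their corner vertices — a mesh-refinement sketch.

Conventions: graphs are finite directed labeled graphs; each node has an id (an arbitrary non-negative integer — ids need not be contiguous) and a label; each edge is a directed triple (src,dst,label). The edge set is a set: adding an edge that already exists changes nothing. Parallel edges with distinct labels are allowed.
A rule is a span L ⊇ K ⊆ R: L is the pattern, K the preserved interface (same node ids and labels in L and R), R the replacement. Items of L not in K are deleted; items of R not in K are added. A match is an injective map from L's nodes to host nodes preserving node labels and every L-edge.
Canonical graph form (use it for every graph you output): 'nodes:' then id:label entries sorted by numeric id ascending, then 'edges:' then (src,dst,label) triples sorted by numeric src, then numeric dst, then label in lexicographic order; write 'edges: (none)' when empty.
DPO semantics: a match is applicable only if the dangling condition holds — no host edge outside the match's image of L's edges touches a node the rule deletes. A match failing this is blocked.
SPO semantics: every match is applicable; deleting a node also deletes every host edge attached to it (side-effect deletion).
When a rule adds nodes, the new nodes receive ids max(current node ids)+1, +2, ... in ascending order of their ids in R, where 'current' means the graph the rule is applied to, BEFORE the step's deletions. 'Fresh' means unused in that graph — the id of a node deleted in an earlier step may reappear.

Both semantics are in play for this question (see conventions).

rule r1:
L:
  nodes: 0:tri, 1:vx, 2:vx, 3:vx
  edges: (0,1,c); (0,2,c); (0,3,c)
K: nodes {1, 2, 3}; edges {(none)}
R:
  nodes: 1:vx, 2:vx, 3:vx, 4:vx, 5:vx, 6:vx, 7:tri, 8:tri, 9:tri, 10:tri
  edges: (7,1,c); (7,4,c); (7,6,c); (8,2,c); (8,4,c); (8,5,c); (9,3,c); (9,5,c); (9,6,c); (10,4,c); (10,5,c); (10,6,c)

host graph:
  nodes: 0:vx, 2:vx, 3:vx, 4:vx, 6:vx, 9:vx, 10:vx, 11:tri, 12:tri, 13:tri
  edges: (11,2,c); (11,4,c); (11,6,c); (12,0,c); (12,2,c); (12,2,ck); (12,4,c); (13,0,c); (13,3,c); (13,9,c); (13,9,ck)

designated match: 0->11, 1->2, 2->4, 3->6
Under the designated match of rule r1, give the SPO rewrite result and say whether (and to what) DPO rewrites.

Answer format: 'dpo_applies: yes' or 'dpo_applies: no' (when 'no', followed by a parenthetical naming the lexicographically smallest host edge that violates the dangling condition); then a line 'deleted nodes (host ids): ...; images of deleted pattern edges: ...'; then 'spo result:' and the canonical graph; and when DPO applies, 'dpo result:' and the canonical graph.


dpo_applies: yes
deleted nodes (host ids): 11; images of deleted pattern edges: (11,2,c); (11,4,c); (11,6,c)
spo result:
nodes: 0:vx, 2:vx, 3:vx, 4:vx, 6:vx, 9:vx, 10:vx, 12:tri, 13:tri, 14:vx, 15:vx, 16:vx, 17:tri, 18:tri, 19:tri, 20:tri
edges: (12,0,c); (12,2,c); (12,2,ck); (12,4,c); (13,0,c); (13,3,c); (13,9,c); (13,9,ck); (17,2,c); (17,14,c); (17,16,c); (18,4,c); (18,14,c); (18,15,c); (19,6,c); (19,15,c); (19,16,c); (20,14,c); (20,15,c); (20,16,c)
dpo result:
nodes: 0:vx, 2:vx, 3:vx, 4:vx, 6:vx, 9:vx, 10:vx, 12:tri, 13:tri, 14:vx, 15:vx, 16:vx, 17:tri, 18:tri, 19:tri, 20:tri
edges: (12,0,c); (12,2,c); (12,2,ck); (12,4,c); (13,0,c); (13,3,c); (13,9,c); (13,9,ck); (17,2,c); (17,14,c); (17,16,c); (18,4,c); (18,14,c); (18,15,c); (19,6,c); (19,15,c); (19,16,c); (20,14,c); (20,15,c); (20,16,c)


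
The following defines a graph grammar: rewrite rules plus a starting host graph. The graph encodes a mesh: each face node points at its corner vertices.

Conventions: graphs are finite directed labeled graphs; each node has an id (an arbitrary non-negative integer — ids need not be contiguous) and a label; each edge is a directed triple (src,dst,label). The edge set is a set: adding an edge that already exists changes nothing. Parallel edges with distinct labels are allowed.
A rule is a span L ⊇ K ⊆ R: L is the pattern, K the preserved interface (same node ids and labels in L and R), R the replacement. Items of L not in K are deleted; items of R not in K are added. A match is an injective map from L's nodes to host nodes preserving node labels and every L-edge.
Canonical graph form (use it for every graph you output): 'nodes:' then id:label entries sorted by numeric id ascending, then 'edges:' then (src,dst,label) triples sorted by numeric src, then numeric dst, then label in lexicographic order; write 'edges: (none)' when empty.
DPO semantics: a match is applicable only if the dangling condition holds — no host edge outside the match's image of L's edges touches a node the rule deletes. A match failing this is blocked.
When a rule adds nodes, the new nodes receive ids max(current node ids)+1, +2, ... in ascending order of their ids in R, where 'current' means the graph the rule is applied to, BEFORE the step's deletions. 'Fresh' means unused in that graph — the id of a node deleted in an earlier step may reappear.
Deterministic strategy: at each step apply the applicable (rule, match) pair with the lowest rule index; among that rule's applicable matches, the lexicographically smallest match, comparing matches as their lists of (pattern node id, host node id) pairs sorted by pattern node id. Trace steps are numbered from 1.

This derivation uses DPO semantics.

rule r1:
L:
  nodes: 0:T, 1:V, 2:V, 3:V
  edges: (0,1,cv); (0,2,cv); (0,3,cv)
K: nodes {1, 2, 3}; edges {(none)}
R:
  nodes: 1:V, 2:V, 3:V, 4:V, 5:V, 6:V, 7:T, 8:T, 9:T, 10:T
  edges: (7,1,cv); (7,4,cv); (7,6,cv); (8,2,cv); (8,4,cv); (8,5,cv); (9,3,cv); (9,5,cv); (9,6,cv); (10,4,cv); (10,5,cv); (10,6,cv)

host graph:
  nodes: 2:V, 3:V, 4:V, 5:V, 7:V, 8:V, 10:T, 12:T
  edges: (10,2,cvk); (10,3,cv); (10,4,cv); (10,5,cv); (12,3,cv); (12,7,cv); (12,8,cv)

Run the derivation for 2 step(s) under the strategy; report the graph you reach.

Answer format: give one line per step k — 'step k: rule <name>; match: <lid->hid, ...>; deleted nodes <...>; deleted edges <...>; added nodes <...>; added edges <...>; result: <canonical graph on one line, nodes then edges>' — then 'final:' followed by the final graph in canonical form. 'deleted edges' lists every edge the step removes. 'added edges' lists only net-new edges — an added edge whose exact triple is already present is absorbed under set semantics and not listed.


step 1: rule r1; match: 0->12, 1->3, 2->7, 3->8; deleted nodes 12; deleted edges (12,3,cv); (12,7,cv); (12,8,cv); added nodes 13, 14, 15, 16, 17, 18, 19; added edges (16,3,cv); (16,13,cv); (16,15,cv); (17,7,cv); (17,13,cv); (17,14,cv); (18,8,cv); (18,14,cv); (18,15,cv); (19,13,cv); (19,14,cv); (19,15,cv); result: nodes: 2:V, 3:V, 4:V, 5:V, 7:V, 8:V, 10:T, 13:V, 14:V, 15:V, 16:T, 17:T, 18:T, 19:T edges: (10,2,cvk); (10,3,cv); (10,4,cv); (10,5,cv); (16,3,cv); (16,13,cv); (16,15,cv); (17,7,cv); (17,13,cv); (17,14,cv); (18,8,cv); (18,14,cv); (18,15,cv); (19,13,cv); (19,14,cv); (19,15,cv)
step 2: rule r1; match: 0->16, 1->3, 2->13, 3->15; deleted nodes 16; deleted edges (16,3,cv); (16,13,cv); (16,15,cv); added nodes 20, 21, 22, 23, 24, 25, 26; added edges (23,3,cv); (23,20,cv); (23,22,cv); (24,13,cv); (24,20,cv); (24,21,cv); (25,15,cv); (25,21,cv); (25,22,cv); (26,20,cv); (26,21,cv); (26,22,cv); result: nodes: 2:V, 3:V, 4:V, 5:V, 7:V, 8:V, 10:T, 13:V, 14:V, 15:V, 17:T, 18:T, 19:T, 20:V, 21:V, 22:V, 23:T, 24:T, 25:T, 26:T edges: (10,2,cvk); (10,3,cv); (10,4,cv); (10,5,cv); (17,7,cv); (17,13,cv); (17,14,cv); (18,8,cv); (18,14,cv); (18,15,cv); (19,13,cv); (19,14,cv); (19,15,cv); (23,3,cv); (23,20,cv); (23,22,cv); (24,13,cv); (24,20,cv); (24,21,cv); (25,15,cv); (25,21,cv); (25,22,cv); (26,20,cv); (26,21,cv); (26,22,cv)
final:
nodes: 2:V, 3:V, 4:V, 5:V, 7:V, 8:V, 10:T, 13:V, 14:V, 15:V, 17:T, 18:T, 19:T, 20:V, 21:V, 22:V, 23:T, 24:T, 25:T, 26:T
edges: (10,2,cvk); (10,3,cv); (10,4,cv); (10,5,cv); (17,7,cv); (17,13,cv); (17,14,cv); (18,8,cv); (18,14,cv); (18,15,cv); (19,13,cv); (19,14,cv); (19,15,cv); (23,3,cv); (23,20,cv); (23,22,cv); (24,13,cv); (24,20,cv); (24,21,cv); (25,15,cv); (25,21,cv); (25,22,cv); (26,20,cv); (26,21,cv); (26,22,cv)


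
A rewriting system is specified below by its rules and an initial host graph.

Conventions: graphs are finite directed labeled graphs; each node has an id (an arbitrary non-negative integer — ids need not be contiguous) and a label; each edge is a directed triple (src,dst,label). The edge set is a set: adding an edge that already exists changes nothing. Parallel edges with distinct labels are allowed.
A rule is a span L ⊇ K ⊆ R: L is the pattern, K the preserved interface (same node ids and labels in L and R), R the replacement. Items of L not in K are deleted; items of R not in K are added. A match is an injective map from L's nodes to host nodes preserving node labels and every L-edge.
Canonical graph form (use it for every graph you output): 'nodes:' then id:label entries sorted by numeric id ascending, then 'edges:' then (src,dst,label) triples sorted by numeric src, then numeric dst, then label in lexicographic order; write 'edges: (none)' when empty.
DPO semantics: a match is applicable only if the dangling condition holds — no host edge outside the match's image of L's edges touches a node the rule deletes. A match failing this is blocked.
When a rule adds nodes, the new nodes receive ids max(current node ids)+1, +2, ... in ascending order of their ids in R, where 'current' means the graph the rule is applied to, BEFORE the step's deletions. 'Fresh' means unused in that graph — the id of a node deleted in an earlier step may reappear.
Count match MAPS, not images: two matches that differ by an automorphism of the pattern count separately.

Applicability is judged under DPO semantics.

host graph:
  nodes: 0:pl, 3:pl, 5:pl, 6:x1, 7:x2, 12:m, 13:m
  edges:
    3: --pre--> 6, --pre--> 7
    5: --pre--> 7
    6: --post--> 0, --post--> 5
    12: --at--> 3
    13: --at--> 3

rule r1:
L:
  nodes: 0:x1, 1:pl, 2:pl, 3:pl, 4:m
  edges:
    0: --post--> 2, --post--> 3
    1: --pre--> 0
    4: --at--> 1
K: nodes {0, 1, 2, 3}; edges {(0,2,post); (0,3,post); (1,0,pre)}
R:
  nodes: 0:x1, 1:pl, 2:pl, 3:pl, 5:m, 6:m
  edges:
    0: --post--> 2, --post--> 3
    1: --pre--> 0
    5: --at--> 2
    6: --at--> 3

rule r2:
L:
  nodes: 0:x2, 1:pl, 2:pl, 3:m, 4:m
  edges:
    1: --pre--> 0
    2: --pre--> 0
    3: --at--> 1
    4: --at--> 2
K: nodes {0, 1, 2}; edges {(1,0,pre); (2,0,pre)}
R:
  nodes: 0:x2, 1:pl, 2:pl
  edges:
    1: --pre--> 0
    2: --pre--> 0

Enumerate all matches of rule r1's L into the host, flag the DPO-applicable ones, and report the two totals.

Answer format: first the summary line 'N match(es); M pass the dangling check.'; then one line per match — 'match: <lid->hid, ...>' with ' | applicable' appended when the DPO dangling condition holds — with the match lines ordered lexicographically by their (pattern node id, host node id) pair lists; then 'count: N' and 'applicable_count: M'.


4 match(es); 4 pass the dangling check.
match: 0->6, 1->3, 2->0, 3->5, 4->12 | applicable
match: 0->6, 1->3, 2->0, 3->5, 4->13 | applicable
match: 0->6, 1->3, 2->5, 3->0, 4->12 | applicable
match: 0->6, 1->3, 2->5, 3->0, 4->13 | applicable
count: 4
applicable_count: 4


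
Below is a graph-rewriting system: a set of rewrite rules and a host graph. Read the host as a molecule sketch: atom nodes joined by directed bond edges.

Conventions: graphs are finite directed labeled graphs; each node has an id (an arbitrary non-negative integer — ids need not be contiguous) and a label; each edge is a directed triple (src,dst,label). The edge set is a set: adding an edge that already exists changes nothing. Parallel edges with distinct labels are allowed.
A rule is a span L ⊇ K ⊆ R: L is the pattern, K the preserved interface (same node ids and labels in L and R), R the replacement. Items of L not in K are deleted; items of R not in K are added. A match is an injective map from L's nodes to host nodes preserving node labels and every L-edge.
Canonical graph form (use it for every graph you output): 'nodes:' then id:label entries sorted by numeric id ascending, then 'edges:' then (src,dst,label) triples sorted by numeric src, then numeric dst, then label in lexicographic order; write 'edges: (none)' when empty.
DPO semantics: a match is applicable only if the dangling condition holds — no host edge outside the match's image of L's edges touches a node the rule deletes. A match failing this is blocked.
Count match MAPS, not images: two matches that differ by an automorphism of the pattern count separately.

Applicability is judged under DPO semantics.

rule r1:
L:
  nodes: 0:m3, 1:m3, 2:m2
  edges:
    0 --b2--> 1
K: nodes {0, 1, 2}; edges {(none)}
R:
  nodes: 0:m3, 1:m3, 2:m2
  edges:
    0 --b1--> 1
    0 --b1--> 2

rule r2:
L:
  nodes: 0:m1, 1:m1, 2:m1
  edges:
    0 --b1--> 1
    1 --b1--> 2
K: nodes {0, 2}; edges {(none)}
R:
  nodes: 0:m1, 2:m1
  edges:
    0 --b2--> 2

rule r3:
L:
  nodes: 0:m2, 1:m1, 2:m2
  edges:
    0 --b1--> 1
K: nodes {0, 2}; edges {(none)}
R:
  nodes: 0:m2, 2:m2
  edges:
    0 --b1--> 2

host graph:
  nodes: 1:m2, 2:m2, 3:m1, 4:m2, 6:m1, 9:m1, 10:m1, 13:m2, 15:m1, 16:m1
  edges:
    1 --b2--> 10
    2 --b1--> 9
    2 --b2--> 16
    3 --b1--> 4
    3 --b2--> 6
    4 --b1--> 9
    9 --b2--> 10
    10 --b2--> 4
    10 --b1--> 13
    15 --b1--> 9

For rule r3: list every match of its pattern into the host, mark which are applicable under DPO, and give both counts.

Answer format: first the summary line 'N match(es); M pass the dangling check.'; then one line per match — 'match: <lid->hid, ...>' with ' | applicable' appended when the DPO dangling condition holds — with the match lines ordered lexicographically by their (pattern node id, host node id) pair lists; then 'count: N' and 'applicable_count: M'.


6 match(es); 0 pass the dangling check.
match: 0->2, 1->9, 2->1
match: 0->2, 1->9, 2->4
match: 0->2, 1->9, 2->13
match: 0->4, 1->9, 2->1
match: 0->4, 1->9, 2->2
match: 0->4, 1->9, 2->13
count: 6
applicable_count: 0


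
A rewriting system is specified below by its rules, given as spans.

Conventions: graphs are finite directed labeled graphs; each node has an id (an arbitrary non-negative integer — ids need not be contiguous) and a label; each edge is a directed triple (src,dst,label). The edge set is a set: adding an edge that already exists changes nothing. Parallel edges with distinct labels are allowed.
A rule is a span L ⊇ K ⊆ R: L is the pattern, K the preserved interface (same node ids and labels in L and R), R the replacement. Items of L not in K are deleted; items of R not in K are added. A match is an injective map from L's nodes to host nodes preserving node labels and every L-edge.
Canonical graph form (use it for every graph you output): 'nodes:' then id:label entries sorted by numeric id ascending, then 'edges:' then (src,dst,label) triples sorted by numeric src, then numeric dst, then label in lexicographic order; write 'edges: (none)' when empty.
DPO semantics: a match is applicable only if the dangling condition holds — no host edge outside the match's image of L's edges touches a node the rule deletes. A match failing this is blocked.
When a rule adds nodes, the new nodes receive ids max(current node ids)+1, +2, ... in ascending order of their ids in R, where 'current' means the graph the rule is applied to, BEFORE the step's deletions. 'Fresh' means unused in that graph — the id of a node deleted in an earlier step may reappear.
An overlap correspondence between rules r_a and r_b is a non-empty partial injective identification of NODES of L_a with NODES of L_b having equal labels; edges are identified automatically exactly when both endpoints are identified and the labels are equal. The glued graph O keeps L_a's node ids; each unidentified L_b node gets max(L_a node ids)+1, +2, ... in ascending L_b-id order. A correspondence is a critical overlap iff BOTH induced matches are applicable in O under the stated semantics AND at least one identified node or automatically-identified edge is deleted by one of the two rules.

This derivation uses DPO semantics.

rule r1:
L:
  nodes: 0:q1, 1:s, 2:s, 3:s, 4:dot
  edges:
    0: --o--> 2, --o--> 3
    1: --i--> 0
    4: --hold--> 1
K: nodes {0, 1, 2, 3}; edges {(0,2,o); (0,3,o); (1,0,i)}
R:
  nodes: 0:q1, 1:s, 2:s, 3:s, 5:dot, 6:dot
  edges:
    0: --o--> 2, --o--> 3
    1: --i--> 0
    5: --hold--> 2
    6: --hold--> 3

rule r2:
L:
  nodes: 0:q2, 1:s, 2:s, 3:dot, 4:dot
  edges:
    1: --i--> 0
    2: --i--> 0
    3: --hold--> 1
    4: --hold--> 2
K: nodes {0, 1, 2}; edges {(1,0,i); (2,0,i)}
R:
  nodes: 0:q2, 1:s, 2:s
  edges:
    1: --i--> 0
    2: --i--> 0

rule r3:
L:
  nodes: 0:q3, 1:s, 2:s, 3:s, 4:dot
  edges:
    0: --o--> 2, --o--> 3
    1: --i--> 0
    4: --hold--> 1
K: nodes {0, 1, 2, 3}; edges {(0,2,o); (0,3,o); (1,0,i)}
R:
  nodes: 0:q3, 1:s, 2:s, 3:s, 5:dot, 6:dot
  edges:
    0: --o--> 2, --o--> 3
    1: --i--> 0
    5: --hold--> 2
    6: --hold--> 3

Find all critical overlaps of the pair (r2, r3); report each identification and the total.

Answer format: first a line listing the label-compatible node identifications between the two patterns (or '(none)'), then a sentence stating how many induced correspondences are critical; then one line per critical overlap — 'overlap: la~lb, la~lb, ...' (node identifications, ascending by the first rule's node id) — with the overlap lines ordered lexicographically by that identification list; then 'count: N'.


label-compatible node identifications between L(r2) and L(r3): 1~1, 1~2, 1~3, 2~1, 2~2, 2~3, 3~4, 4~4
6 of the induced correspondences are critical overlaps of r2 and r3.
overlap: 1~1, 2~2, 3~4
overlap: 1~1, 2~3, 3~4
overlap: 1~1, 3~4
overlap: 1~2, 2~1, 4~4
overlap: 1~3, 2~1, 4~4
overlap: 2~1, 4~4
count: 6


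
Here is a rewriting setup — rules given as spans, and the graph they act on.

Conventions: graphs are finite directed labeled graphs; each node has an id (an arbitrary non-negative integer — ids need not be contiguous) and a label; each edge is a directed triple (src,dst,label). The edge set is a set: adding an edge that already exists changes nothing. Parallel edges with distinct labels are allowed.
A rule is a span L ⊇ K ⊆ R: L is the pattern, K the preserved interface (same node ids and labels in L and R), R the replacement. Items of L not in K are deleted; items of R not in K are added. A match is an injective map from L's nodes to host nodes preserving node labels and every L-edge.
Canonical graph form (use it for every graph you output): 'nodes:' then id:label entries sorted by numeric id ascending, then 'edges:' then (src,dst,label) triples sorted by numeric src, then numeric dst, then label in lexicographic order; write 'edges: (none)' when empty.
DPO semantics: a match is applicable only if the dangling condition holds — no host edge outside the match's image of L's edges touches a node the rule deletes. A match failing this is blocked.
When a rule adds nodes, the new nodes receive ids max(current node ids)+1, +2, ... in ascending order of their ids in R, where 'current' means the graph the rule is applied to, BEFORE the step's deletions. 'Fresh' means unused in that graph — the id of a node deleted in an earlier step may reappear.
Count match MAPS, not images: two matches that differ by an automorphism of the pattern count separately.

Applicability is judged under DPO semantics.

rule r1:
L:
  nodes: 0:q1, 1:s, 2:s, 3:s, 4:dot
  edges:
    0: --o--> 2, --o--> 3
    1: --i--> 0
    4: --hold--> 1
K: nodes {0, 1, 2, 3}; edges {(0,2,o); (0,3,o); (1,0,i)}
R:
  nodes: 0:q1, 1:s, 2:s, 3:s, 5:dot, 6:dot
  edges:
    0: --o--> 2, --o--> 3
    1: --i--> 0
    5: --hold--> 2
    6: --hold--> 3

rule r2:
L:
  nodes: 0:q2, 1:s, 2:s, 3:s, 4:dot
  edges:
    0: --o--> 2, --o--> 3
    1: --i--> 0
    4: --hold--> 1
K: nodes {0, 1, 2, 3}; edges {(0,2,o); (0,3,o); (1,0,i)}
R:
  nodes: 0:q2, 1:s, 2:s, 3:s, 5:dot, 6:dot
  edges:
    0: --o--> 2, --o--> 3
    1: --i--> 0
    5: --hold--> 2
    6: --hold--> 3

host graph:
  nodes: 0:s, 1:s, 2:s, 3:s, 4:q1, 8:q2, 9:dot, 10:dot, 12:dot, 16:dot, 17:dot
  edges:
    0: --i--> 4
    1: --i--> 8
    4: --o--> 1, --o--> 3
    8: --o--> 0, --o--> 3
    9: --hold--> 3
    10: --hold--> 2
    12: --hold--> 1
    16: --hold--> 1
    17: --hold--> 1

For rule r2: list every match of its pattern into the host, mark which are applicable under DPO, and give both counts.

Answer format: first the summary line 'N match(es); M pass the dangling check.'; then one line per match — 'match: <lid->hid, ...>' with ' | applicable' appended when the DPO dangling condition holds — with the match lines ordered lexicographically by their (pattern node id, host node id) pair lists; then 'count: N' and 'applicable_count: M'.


6 match(es); 6 pass the dangling check.
match: 0->8, 1->1, 2->0, 3->3, 4->12 | applicable
match: 0->8, 1->1, 2->0, 3->3, 4->16 | applicable
match: 0->8, 1->1, 2->0, 3->3, 4->17 | applicable
match: 0->8, 1->1, 2->3, 3->0, 4->12 | applicable
match: 0->8, 1->1, 2->3, 3->0, 4->16 | applicable
match: 0->8, 1->1, 2->3, 3->0, 4->17 | applicable
count: 6
applicable_count: 6


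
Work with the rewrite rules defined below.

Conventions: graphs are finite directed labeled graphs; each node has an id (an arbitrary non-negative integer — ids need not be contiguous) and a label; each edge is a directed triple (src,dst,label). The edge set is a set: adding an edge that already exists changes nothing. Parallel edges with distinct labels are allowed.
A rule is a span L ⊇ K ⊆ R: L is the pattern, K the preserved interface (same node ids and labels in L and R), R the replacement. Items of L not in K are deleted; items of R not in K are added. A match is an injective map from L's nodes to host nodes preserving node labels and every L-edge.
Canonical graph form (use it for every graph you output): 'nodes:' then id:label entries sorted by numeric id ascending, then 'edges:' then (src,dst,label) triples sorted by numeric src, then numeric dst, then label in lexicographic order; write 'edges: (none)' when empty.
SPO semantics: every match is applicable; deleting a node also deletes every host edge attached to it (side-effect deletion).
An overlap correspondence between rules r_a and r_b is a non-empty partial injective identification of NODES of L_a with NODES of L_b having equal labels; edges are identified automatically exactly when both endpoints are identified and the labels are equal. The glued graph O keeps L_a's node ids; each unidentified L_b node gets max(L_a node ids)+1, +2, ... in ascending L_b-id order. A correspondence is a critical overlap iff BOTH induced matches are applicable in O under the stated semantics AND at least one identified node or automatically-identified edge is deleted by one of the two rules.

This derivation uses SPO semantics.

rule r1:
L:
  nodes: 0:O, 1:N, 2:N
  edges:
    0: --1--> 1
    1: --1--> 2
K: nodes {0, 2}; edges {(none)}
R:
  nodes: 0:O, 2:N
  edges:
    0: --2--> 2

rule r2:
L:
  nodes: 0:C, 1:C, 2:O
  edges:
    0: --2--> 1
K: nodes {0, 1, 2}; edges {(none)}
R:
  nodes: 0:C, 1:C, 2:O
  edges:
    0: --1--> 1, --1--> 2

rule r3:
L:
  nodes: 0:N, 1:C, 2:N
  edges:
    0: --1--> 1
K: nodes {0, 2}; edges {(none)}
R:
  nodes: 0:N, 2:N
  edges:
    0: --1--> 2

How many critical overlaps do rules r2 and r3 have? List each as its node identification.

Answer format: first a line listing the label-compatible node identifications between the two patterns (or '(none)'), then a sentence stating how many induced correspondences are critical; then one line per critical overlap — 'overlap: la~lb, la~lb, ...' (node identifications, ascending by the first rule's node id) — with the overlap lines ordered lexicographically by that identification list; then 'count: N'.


label-compatible node identifications between L(r2) and L(r3): 0~1, 1~1
2 of the induced correspondences are critical overlaps of r2 and r3.
overlap: 0~1
overlap: 1~1
count: 2


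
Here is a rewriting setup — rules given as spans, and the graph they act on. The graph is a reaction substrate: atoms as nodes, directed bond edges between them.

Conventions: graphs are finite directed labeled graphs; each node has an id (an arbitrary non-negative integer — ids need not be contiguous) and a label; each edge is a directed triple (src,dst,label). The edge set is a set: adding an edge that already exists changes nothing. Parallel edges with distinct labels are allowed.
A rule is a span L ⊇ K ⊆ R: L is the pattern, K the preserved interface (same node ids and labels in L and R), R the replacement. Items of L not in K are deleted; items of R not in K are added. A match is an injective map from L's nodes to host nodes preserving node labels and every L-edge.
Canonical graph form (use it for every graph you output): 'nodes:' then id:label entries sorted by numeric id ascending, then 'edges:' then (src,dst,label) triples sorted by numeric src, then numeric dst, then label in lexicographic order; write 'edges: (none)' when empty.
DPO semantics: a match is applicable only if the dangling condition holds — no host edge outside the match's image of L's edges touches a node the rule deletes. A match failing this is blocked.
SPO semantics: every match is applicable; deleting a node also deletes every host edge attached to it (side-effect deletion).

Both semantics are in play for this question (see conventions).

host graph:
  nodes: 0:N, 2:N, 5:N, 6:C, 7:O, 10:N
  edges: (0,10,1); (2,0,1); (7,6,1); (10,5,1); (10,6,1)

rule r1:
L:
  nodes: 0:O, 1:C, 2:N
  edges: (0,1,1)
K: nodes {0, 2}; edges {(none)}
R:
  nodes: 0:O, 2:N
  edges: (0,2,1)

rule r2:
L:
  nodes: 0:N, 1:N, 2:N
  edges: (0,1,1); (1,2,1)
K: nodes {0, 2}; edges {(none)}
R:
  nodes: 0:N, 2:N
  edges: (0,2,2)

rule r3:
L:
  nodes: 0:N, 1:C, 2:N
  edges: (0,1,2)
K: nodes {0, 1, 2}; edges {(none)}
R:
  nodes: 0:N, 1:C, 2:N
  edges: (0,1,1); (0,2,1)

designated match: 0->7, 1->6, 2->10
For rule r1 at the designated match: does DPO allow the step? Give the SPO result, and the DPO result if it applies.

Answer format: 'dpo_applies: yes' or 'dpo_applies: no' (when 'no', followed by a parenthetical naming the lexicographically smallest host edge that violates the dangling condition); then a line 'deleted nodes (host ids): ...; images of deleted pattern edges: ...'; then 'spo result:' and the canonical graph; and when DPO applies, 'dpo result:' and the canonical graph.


dpo_applies: no
(the rule deletes node 6, which keeps host edge (10,6,1) outside the match image — the dangling condition fails, DPO blocks; SPO proceeds and side-deletes such edges)
deleted nodes (host ids): 6; images of deleted pattern edges: (7,6,1)
spo result:
nodes: 0:N, 2:N, 5:N, 7:O, 10:N
edges: (0,10,1); (2,0,1); (7,10,1); (10,5,1)
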